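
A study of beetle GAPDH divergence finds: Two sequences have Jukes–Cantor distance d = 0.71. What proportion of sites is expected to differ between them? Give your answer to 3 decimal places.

p = (3/4)(1 − e^(−4d/3)) = 0.75 × (1 − e^(-0.946667)) = 0.75 × (1 − 0.388032) = 0.458976.

0.459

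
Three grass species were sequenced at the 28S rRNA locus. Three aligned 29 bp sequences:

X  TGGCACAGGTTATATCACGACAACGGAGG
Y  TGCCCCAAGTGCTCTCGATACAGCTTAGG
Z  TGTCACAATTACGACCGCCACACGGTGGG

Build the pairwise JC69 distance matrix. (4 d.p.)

d(X,Y) = 0.6018, d(X,Z) = 0.6829, d(Y,Z) = 0.6829

X–Y: 12/29 sites differ → p ≈ 0.413793, d = −0.75 ln(1 − 0.551724) = 0.601760 ≈ 0.6018.
X–Z: 13/29 sites differ → p ≈ 0.448276, d = −0.75 ln(1 − 0.597701) = 0.682920 ≈ 0.6829.
Y–Z: 13/29 sites differ → p ≈ 0.448276, d = −0.75 ln(1 − 0.597701) = 0.682920 ≈ 0.6829.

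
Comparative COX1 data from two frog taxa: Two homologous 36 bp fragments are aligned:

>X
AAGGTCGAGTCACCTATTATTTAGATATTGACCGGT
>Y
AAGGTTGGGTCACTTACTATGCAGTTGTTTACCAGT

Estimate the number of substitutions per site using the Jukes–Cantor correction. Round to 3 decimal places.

0.347

The sequences differ at 10 of 36 sites (6, 8, 14, 17, 21, 22, 25, 27, 30, 34), so p = 10/36 ≈ 0.277778.
d = −(3/4) ln(1 − 4p/3) = −0.75 ln(1 − 0.370371) = −0.75 ln(0.629629)
  = −0.75 × (-0.462625) = 0.346969 substitutions/site.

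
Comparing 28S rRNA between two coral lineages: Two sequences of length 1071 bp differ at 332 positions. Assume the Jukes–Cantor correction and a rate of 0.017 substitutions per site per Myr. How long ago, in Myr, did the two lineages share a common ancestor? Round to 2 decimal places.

p = 332/1071 ≈ 0.309991.
d = −(3/4) ln(1 − 4p/3) = −0.75 ln(1 − 0.413321) = −0.75 ln(0.586679)
  = −0.75 × (-0.533277) = 0.399958 substitutions/site.
Under a molecular clock d = 2μt, so t = d/(2μ) = 0.399958 / (2 × 0.017) = 11.76 Myr.

11.76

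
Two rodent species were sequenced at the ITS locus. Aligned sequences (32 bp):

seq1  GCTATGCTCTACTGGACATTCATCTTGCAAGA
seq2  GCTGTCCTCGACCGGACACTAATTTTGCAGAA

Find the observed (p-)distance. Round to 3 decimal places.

0.281

The sequences differ at 9 of 32 positions (sites 4, 6, 10, 13, 19, 21, 24, 30, 31).
p = 9/32 = 0.28125 ≈ 0.281 (to 3 d.p.).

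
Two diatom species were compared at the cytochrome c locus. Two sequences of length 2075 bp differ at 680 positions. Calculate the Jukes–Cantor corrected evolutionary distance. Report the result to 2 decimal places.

0.43

p = 680/2075 ≈ 0.327711.
d = −(3/4) ln(1 − 4p/3) = −0.75 ln(1 − 0.436948) = −0.75 ln(0.563052)
  = −0.75 × (-0.574383) = 0.430787 substitutions/site.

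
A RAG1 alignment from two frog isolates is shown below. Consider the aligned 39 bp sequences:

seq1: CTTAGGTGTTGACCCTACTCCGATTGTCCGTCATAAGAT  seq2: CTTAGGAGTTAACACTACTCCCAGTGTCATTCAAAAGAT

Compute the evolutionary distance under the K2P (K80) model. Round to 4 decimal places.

Of 39 sites, 1 differences are transitions and 7 are transversions, so P = 1/39 ≈ 0.025641 and Q = 7/39 ≈ 0.179487.
Under the Kimura two-parameter model, d = −½ ln(1 − 2P − Q) − ¼ ln(1 − 2Q).
1 − 2P − Q = 0.769231, giving −½ ln(0.769231) = 0.131182.
1 − 2Q = 0.641026, giving −¼ ln(0.641026) = 0.111171.
d = 0.131182 + 0.111171 = 0.242353.

0.2424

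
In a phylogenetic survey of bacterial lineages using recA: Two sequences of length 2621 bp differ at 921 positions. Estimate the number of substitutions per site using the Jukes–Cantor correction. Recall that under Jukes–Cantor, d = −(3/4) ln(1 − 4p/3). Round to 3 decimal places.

0.474

p = 921/2621 ≈ 0.351393.
d = −(3/4) ln(1 − 4p/3) = −0.75 ln(1 − 0.468524) = −0.75 ln(0.531476)
  = −0.75 × (-0.632097) = 0.474073 substitutions/site.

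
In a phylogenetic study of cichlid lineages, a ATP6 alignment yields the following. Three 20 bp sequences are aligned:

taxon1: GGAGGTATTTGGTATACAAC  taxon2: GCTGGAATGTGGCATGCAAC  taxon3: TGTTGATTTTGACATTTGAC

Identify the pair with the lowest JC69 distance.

taxon1 and taxon2

taxon1–taxon2: 6/20 differ, p = 0.300, d = 0.383.
taxon1–taxon3: 10/20 differ, p = 0.500, d = 0.824.
taxon2–taxon3: 9/20 differ, p = 0.450, d = 0.687.
The smallest distance is between taxon1 and taxon2.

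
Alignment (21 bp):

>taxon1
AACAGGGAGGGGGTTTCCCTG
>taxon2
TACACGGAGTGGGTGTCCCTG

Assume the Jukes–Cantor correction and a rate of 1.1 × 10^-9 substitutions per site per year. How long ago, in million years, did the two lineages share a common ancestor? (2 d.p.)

The sequences differ at 4 of 21 sites (1, 5, 10, 15), so p = 4/21 ≈ 0.190476.
d = −(3/4) ln(1 − 4p/3) = −0.75 ln(1 − 0.253968) = −0.75 ln(0.746032)
  = −0.75 × (-0.292987) = 0.219740 substitutions/site.
Under a molecular clock d = 2μt, so t = d/(2μ) = 0.219740 / (2 × 1.1 × 10^-9) = 99.88 million years.

99.88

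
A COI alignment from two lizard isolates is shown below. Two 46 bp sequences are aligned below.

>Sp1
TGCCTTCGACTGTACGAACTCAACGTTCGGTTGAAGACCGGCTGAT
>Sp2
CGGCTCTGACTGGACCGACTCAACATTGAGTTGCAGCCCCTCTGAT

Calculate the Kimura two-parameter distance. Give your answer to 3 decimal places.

0.392

Of 46 sites, 6 differences are transitions and 8 are transversions, so P = 6/46 ≈ 0.130435 and Q = 8/46 ≈ 0.173913.
Under the Kimura two-parameter model, d = −½ ln(1 − 2P − Q) − ¼ ln(1 − 2Q).
1 − 2P − Q = 0.565217, giving −½ ln(0.565217) = 0.285273.
1 − 2Q = 0.652174, giving −¼ ln(0.652174) = 0.106861.
d = 0.285273 + 0.106861 = 0.392134.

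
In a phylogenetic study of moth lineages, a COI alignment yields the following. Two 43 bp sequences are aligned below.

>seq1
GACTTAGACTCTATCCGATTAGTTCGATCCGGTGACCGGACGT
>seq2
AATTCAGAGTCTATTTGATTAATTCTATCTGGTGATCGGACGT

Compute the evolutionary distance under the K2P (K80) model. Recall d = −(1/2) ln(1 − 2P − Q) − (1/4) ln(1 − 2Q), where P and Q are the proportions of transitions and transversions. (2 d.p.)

Of 43 sites, 8 differences are transitions and 2 are transversions, so P = 8/43 ≈ 0.186047 and Q = 2/43 ≈ 0.046512.
Under the Kimura two-parameter model, d = −½ ln(1 − 2P − Q) − ¼ ln(1 − 2Q).
1 − 2P − Q = 0.581394, giving −½ ln(0.581394) = 0.271163.
1 − 2Q = 0.906976, giving −¼ ln(0.906976) = 0.024410.
d = 0.271163 + 0.024410 = 0.295573.

0.30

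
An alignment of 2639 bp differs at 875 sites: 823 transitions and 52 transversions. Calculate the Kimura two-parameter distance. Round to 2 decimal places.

P = 823/2639 ≈ 0.311861 and Q = 52/2639 ≈ 0.019704.
Under the Kimura two-parameter model, d = −½ ln(1 − 2P − Q) − ¼ ln(1 − 2Q).
1 − 2P − Q = 0.356574, giving −½ ln(0.356574) = 0.515607.
1 − 2Q = 0.960592, giving −¼ ln(0.960592) = 0.010051.
d = 0.515607 + 0.010051 = 0.525658.

0.53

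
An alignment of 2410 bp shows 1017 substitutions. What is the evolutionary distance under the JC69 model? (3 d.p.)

0.620

p = 1017/2410 ≈ 0.421992.
d = −(3/4) ln(1 − 4p/3) = −0.75 ln(1 − 0.562656) = −0.75 ln(0.437344)
  = −0.75 × (-0.827035) = 0.620276 substitutions/site.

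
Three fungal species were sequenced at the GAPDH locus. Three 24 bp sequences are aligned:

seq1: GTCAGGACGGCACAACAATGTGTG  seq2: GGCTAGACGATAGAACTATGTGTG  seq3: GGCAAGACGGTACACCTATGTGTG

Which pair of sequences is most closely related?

seq1–seq2: 7/24 differ, p = 0.292, d = 0.369.
seq1–seq3: 5/24 differ, p = 0.208, d = 0.244.
seq2–seq3: 4/24 differ, p = 0.167, d = 0.188.
The smallest distance is between seq2 and seq3.

seq2 and seq3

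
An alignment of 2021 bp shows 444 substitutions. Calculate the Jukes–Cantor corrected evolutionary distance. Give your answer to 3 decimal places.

p = 444/2021 ≈ 0.219693.
d = −(3/4) ln(1 − 4p/3) = −0.75 ln(1 − 0.292924) = −0.75 ln(0.707076)
  = −0.75 × (-0.346617) = 0.259963 substitutions/site.

0.260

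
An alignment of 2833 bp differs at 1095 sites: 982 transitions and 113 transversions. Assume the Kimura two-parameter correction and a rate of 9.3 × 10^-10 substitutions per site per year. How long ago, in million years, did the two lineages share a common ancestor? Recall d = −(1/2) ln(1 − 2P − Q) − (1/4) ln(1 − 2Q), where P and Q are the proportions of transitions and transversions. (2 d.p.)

P = 982/2833 ≈ 0.346629 and Q = 113/2833 ≈ 0.039887.
Under the Kimura two-parameter model, d = −½ ln(1 − 2P − Q) − ¼ ln(1 − 2Q).
1 − 2P − Q = 0.266855, giving −½ ln(0.266855) = 0.660525.
1 − 2Q = 0.920226, giving −¼ ln(0.920226) = 0.020784.
d = 0.660525 + 0.020784 = 0.681309.
Under a molecular clock d = 2μt, so t = d/(2μ) = 0.681309 / (2 × 9.3 × 10^-10) = 366.30 million years.

366.30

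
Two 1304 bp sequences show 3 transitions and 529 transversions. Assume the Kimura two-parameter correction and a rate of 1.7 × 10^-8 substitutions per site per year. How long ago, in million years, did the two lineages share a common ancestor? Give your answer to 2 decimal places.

20.03

P = 3/1304 ≈ 0.002301 and Q = 529/1304 ≈ 0.405675.
Under the Kimura two-parameter model, d = −½ ln(1 − 2P − Q) − ¼ ln(1 − 2Q).
1 − 2P − Q = 0.589723, giving −½ ln(0.589723) = 0.264051.
1 − 2Q = 0.18865, giving −¼ ln(0.18865) = 0.416965.
d = 0.264051 + 0.416965 = 0.681016.
Under a molecular clock d = 2μt, so t = d/(2μ) = 0.681016 / (2 × 1.7 × 10^-8) = 20.03 million years.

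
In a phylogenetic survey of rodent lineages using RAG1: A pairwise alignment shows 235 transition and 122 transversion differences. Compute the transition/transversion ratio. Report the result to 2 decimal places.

R = 235/122 = 1.926229… ≈ 1.93 (to 2 d.p.).

1.93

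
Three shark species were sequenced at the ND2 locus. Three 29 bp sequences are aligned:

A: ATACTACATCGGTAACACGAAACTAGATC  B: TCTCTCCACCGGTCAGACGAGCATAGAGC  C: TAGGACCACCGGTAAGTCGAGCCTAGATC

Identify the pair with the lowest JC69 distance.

A–B: 11/29 differ, p = 0.379, d = 0.529.
A–C: 11/29 differ, p = 0.379, d = 0.529.
B–C: 8/29 differ, p = 0.276, d = 0.344.
The smallest distance is between B and C.

B and C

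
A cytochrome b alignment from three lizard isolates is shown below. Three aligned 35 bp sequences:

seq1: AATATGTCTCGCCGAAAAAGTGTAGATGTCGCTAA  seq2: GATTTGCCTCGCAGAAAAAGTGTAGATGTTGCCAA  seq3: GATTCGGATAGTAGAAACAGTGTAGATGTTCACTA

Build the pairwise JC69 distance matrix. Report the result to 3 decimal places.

d(seq1,seq2) = 0.195, d(seq1,seq3) = 0.572, d(seq2,seq3) = 0.315

seq1–seq2: 6/35 sites differ → p ≈ 0.171429, d = −0.75 ln(1 − 0.228572) = 0.194634 ≈ 0.195.
seq1–seq3: 14/35 sites differ → p = 0.4, d = −0.75 ln(1 − 0.533333) = 0.571605 ≈ 0.572.
seq2–seq3: 9/35 sites differ → p ≈ 0.257143, d = −0.75 ln(1 − 0.342857) = 0.314890 ≈ 0.315.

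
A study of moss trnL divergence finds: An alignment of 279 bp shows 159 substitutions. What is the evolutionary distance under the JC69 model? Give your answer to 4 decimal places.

1.0699

p = 159/279 ≈ 0.569892.
d = −(3/4) ln(1 − 4p/3) = −0.75 ln(1 − 0.759856) = −0.75 ln(0.240144)
  = −0.75 × (-1.426517) = 1.069888 substitutions/site.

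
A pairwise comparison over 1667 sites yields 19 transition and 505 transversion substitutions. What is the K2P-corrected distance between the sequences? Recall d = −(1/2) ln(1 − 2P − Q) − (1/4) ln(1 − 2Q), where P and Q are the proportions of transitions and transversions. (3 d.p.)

P = 19/1667 ≈ 0.011398 and Q = 505/1667 ≈ 0.302939.
Under the Kimura two-parameter model, d = −½ ln(1 − 2P − Q) − ¼ ln(1 − 2Q).
1 − 2P − Q = 0.674265, giving −½ ln(0.674265) = 0.197066.
1 − 2Q = 0.394122, giving −¼ ln(0.394122) = 0.232774.
d = 0.197066 + 0.232774 = 0.429840.

0.430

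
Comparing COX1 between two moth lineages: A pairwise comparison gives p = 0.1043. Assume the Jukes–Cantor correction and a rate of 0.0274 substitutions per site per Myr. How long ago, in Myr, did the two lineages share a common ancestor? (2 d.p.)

d = −(3/4) ln(1 − 4p/3) = −0.75 ln(1 − 0.139067) = −0.75 ln(0.860933)
  = −0.75 × (-0.149739) = 0.112304 substitutions/site.
Under a molecular clock d = 2μt, so t = d/(2μ) = 0.112304 / (2 × 0.0274) = 2.05 Myr.

2.05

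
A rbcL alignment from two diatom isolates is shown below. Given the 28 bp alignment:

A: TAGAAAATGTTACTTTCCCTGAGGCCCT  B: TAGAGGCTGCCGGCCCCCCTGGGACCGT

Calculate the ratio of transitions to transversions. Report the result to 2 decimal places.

3.33

Transitions are A↔G and C↔T; transversions are all other mismatches.
Transitions: 10. Transversions: 3.
R = 10/3 = 3.333333… ≈ 3.33 (to 2 d.p.).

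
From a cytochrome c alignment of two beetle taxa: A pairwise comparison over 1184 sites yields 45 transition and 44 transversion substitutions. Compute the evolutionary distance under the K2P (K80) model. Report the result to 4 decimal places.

0.0794

P = 45/1184 ≈ 0.038007 and Q = 44/1184 ≈ 0.037162.
Under the Kimura two-parameter model, d = −½ ln(1 − 2P − Q) − ¼ ln(1 − 2Q).
1 − 2P − Q = 0.886824, giving −½ ln(0.886824) = 0.060054.
1 − 2Q = 0.925676, giving −¼ ln(0.925676) = 0.019308.
d = 0.060054 + 0.019308 = 0.079362.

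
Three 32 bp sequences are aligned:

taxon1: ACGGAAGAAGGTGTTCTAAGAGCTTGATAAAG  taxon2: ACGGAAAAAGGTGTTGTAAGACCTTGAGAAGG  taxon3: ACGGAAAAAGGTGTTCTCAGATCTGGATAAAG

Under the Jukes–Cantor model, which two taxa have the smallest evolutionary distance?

taxon1 and taxon3

taxon1–taxon2: 5/32 differ, p = 0.156, d = 0.175.
taxon1–taxon3: 4/32 differ, p = 0.125, d = 0.137.
taxon2–taxon3: 6/32 differ, p = 0.188, d = 0.216.
The smallest distance is between taxon1 and taxon3.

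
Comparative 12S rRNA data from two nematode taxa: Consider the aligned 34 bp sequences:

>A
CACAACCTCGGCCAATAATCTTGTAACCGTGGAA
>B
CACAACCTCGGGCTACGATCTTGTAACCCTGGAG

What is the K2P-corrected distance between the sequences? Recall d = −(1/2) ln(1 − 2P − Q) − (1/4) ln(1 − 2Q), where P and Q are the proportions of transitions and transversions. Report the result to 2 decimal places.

0.20

Of 34 sites, 3 differences are transitions and 3 are transversions, so P = 3/34 ≈ 0.088235 and Q = 3/34 ≈ 0.088235.
Under the Kimura two-parameter model, d = −½ ln(1 − 2P − Q) − ¼ ln(1 − 2Q).
1 − 2P − Q = 0.735295, giving −½ ln(0.735295) = 0.153742.
1 − 2Q = 0.82353, giving −¼ ln(0.82353) = 0.048539.
d = 0.153742 + 0.048539 = 0.202281.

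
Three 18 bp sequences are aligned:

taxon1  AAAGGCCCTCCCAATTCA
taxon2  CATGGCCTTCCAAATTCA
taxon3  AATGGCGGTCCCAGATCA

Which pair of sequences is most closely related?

taxon1 and taxon2

taxon1–taxon2: 4/18 differ, p = 0.222, d = 0.264.
taxon1–taxon3: 5/18 differ, p = 0.278, d = 0.347.
taxon2–taxon3: 6/18 differ, p = 0.333, d = 0.441.
The smallest distance is between taxon1 and taxon2.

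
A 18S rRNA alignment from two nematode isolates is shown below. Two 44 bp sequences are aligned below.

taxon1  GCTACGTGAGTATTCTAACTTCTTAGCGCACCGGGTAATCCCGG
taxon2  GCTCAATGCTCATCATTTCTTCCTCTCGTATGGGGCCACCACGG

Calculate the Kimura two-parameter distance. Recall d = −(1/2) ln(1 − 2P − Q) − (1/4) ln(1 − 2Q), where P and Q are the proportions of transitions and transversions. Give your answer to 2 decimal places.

Of 44 sites, 8 differences are transitions and 12 are transversions, so P = 8/44 ≈ 0.181818 and Q = 12/44 ≈ 0.272727.
Under the Kimura two-parameter model, d = −½ ln(1 − 2P − Q) − ¼ ln(1 − 2Q).
1 − 2P − Q = 0.363637, giving −½ ln(0.363637) = 0.505800.
1 − 2Q = 0.454546, giving −¼ ln(0.454546) = 0.197114.
d = 0.505800 + 0.197114 = 0.702914.

0.70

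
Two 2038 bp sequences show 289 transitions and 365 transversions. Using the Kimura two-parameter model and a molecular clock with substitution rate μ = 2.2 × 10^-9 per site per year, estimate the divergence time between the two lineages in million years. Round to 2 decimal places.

P = 289/2038 ≈ 0.141806 and Q = 365/2038 ≈ 0.179097.
Under the Kimura two-parameter model, d = −½ ln(1 − 2P − Q) − ¼ ln(1 − 2Q).
1 − 2P − Q = 0.537291, giving −½ ln(0.537291) = 0.310608.
1 − 2Q = 0.641806, giving −¼ ln(0.641806) = 0.110867.
d = 0.310608 + 0.110867 = 0.421475.
Under a molecular clock d = 2μt, so t = d/(2μ) = 0.421475 / (2 × 2.2 × 10^-9) = 95.79 million years.

95.79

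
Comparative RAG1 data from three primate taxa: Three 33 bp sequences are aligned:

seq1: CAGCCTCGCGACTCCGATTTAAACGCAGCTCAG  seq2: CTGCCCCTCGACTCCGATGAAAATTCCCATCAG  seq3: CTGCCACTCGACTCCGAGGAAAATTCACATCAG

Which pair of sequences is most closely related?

seq2 and seq3

seq1–seq2: 10/33 differ, p = 0.303, d = 0.388.
seq1–seq3: 10/33 differ, p = 0.303, d = 0.388.
seq2–seq3: 3/33 differ, p = 0.091, d = 0.097.
The smallest distance is between seq2 and seq3.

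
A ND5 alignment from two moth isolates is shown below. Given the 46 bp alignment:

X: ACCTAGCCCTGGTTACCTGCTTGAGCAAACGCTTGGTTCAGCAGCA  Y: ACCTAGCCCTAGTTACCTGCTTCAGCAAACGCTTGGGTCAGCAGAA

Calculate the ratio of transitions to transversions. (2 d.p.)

Transitions are A↔G and C↔T; transversions are all other mismatches.
Transitions: 1. Transversions: 3.
R = 1/3 = 0.333333… ≈ 0.33 (to 2 d.p.).

0.33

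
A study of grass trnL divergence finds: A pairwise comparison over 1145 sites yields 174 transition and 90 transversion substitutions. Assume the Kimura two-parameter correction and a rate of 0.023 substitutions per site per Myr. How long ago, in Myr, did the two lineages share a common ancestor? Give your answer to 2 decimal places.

P = 174/1145 ≈ 0.151965 and Q = 90/1145 ≈ 0.078603.
Under the Kimura two-parameter model, d = −½ ln(1 − 2P − Q) − ¼ ln(1 − 2Q).
1 − 2P − Q = 0.617467, giving −½ ln(0.617467) = 0.241065.
1 − 2Q = 0.842794, giving −¼ ln(0.842794) = 0.042758.
d = 0.241065 + 0.042758 = 0.283823.
Under a molecular clock d = 2μt, so t = d/(2μ) = 0.283823 / (2 × 0.023) = 6.17 Myr.

6.17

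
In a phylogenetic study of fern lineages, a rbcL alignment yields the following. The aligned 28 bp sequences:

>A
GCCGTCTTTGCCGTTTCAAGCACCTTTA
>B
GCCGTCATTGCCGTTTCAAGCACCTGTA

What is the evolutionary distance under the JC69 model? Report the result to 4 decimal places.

The sequences differ at 2 of 28 sites (7, 26), so p = 2/28 ≈ 0.071429.
d = −(3/4) ln(1 − 4p/3) = −0.75 ln(1 − 0.095239) = −0.75 ln(0.904761)
  = −0.75 × (-0.100084) = 0.075063 substitutions/site.

0.0751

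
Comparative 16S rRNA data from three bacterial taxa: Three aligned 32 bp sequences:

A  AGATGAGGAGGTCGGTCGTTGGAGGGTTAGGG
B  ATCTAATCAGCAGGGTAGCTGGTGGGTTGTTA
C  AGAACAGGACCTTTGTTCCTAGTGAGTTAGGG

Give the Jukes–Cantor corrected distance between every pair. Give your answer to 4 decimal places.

A–B: 15/32 sites differ → p = 0.46875, d = −0.75 ln(1 − 0.625) = 0.735622 ≈ 0.7356.
A–C: 12/32 sites differ → p = 0.375, d = −0.75 ln(1 − 0.5) = 0.519860 ≈ 0.5199.
B–C: 18/32 sites differ → p = 0.5625, d = −0.75 ln(1 − 0.75) = 1.039721 ≈ 1.0397.

d(A,B) = 0.7356, d(A,C) = 0.5199, d(B,C) = 1.0397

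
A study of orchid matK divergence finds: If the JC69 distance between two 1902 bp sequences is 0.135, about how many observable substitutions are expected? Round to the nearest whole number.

235

Invert JC69: p = (3/4)(1 − e^(−4d/3)) = 0.75 × (1 − e^(-0.18)) = 0.75 × (1 − 0.835270) = 0.123548.
Expected differing sites = pL ≈ 0.123548 × 1902 = 234.988296 ≈ 235.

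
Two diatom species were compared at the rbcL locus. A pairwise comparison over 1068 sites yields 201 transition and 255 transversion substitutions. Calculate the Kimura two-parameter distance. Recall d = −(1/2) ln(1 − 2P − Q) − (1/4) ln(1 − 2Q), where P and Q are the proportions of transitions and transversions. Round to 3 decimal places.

P = 201/1068 ≈ 0.188202 and Q = 255/1068 ≈ 0.238764.
Under the Kimura two-parameter model, d = −½ ln(1 − 2P − Q) − ¼ ln(1 − 2Q).
1 − 2P − Q = 0.384832, giving −½ ln(0.384832) = 0.477474.
1 − 2Q = 0.522472, giving −¼ ln(0.522472) = 0.162296.
d = 0.477474 + 0.162296 = 0.639770.

0.640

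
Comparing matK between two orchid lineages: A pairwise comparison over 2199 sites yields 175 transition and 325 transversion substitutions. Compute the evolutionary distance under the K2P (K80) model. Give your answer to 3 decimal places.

P = 175/2199 ≈ 0.079582 and Q = 325/2199 ≈ 0.147794.
Under the Kimura two-parameter model, d = −½ ln(1 − 2P − Q) − ¼ ln(1 − 2Q).
1 − 2P − Q = 0.693042, giving −½ ln(0.693042) = 0.183332.
1 − 2Q = 0.704412, giving −¼ ln(0.704412) = 0.087598.
d = 0.183332 + 0.087598 = 0.270930.

0.271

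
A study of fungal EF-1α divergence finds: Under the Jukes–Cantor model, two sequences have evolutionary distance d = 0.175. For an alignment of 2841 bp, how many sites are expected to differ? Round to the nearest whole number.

Invert JC69: p = (3/4)(1 − e^(−4d/3)) = 0.75 × (1 − e^(-0.233333)) = 0.75 × (1 − 0.791890) = 0.156083.
Expected differing sites = pL ≈ 0.156083 × 2841 = 443.431803 ≈ 443.

443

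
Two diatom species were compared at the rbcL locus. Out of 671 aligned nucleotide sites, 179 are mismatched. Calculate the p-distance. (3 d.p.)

0.267

p = 179/671 = 0.266766… ≈ 0.267 (to 3 d.p.).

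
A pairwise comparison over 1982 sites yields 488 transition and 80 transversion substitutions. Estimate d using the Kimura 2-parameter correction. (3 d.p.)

0.402

P = 488/1982 ≈ 0.246216 and Q = 80/1982 ≈ 0.040363.
Under the Kimura two-parameter model, d = −½ ln(1 − 2P − Q) − ¼ ln(1 − 2Q).
1 − 2P − Q = 0.467205, giving −½ ln(0.467205) = 0.380494.
1 − 2Q = 0.919274, giving −¼ ln(0.919274) = 0.021043.
d = 0.380494 + 0.021043 = 0.401537.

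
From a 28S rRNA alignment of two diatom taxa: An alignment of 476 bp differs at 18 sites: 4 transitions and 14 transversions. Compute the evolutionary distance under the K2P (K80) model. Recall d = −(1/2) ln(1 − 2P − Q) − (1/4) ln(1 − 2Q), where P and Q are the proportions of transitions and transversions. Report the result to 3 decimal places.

0.039

P = 4/476 ≈ 0.008403 and Q = 14/476 ≈ 0.029412.
Under the Kimura two-parameter model, d = −½ ln(1 − 2P − Q) − ¼ ln(1 − 2Q).
1 − 2P − Q = 0.953782, giving −½ ln(0.953782) = 0.023660.
1 − 2Q = 0.941176, giving −¼ ln(0.941176) = 0.015156.
d = 0.023660 + 0.015156 = 0.038816.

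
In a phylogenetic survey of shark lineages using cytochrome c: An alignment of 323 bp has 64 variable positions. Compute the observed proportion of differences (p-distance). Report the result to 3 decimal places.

p = 64/323 = 0.198142… ≈ 0.198 (to 3 d.p.).

0.198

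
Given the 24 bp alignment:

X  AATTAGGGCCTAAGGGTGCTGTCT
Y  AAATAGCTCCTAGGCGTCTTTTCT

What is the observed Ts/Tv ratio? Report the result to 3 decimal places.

Transitions are A↔G and C↔T; transversions are all other mismatches.
Transitions: 2. Transversions: 6.
R = 2/6 = 0.333333… ≈ 0.333 (to 3 d.p.).

0.333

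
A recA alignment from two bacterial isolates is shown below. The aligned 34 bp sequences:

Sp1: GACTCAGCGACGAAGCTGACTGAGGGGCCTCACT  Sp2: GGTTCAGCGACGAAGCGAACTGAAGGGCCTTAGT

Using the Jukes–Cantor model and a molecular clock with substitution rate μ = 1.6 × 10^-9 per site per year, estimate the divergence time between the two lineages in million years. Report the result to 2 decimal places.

The sequences differ at 7 of 34 sites (2, 3, 17, 18, 24, 31, 33), so p = 7/34 ≈ 0.205882.
d = −(3/4) ln(1 − 4p/3) = −0.75 ln(1 − 0.274509) = −0.75 ln(0.725491)
  = −0.75 × (-0.320907) = 0.240680 substitutions/site.
Under a molecular clock d = 2μt, so t = d/(2μ) = 0.240680 / (2 × 1.6 × 10^-9) = 75.21 million years.

75.21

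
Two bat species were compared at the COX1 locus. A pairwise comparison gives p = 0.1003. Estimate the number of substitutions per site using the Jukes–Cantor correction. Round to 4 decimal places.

0.1077

d = −(3/4) ln(1 − 4p/3) = −0.75 ln(1 − 0.133733) = −0.75 ln(0.866267)
  = −0.75 × (-0.143562) = 0.107672 substitutions/site.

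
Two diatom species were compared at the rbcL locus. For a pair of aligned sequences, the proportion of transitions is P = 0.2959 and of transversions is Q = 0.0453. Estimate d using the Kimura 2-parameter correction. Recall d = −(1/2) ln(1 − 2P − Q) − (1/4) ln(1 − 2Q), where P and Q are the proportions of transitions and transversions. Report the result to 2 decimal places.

Under the Kimura two-parameter model, d = −½ ln(1 − 2P − Q) − ¼ ln(1 − 2Q).
1 − 2P − Q = 0.3629, giving −½ ln(0.3629) = 0.506814.
1 − 2Q = 0.9094, giving −¼ ln(0.9094) = 0.023743.
d = 0.506814 + 0.023743 = 0.530557.

0.53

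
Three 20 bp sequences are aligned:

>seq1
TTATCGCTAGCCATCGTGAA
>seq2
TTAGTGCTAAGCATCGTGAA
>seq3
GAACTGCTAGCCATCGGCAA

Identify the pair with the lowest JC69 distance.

seq1–seq2: 4/20 differ, p = 0.200, d = 0.233.
seq1–seq3: 6/20 differ, p = 0.300, d = 0.383.
seq2–seq3: 7/20 differ, p = 0.350, d = 0.471.
The smallest distance is between seq1 and seq2.

seq1 and seq2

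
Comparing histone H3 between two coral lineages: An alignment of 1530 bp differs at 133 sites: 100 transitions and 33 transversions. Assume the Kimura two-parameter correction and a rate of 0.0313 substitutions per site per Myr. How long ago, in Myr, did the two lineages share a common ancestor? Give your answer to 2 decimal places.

P = 100/1530 ≈ 0.065359 and Q = 33/1530 ≈ 0.021569.
Under the Kimura two-parameter model, d = −½ ln(1 − 2P − Q) − ¼ ln(1 − 2Q).
1 − 2P − Q = 0.847713, giving −½ ln(0.847713) = 0.082607.
1 − 2Q = 0.956862, giving −¼ ln(0.956862) = 0.011024.
d = 0.082607 + 0.011024 = 0.093631.
Under a molecular clock d = 2μt, so t = d/(2μ) = 0.093631 / (2 × 0.0313) = 1.50 Myr.

1.50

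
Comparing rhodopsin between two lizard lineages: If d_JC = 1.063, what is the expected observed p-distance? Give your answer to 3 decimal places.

0.568

p = (3/4)(1 − e^(−4d/3)) = 0.75 × (1 − e^(-1.417333)) = 0.75 × (1 − 0.242360) = 0.568230.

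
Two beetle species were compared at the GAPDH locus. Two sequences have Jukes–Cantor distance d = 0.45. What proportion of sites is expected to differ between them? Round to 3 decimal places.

p = (3/4)(1 − e^(−4d/3)) = 0.75 × (1 − e^(-0.6)) = 0.75 × (1 − 0.548812) = 0.338391.

0.338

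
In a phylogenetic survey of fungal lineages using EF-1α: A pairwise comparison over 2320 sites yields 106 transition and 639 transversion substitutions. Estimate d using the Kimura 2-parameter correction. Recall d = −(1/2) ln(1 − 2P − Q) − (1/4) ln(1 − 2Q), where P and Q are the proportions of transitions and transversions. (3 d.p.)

P = 106/2320 ≈ 0.04569 and Q = 639/2320 ≈ 0.275431.
Under the Kimura two-parameter model, d = −½ ln(1 − 2P − Q) − ¼ ln(1 − 2Q).
1 − 2P − Q = 0.633189, giving −½ ln(0.633189) = 0.228493.
1 − 2Q = 0.449138, giving −¼ ln(0.449138) = 0.200106.
d = 0.228493 + 0.200106 = 0.428599.

0.429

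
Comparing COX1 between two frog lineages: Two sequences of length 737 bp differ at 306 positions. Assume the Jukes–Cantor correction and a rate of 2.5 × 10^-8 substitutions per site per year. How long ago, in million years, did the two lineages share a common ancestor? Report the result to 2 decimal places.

p = 306/737 ≈ 0.415197.
d = −(3/4) ln(1 − 4p/3) = −0.75 ln(1 − 0.553596) = −0.75 ln(0.446404)
  = −0.75 × (-0.806531) = 0.604898 substitutions/site.
Under a molecular clock d = 2μt, so t = d/(2μ) = 0.604898 / (2 × 2.5 × 10^-8) = 12.10 million years.

12.10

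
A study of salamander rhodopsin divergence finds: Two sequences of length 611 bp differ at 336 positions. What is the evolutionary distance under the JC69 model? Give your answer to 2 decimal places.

p = 336/611 ≈ 0.549918.
d = −(3/4) ln(1 − 4p/3) = −0.75 ln(1 − 0.733224) = −0.75 ln(0.266776)
  = −0.75 × (-1.321346) = 0.991010 substitutions/site.

0.99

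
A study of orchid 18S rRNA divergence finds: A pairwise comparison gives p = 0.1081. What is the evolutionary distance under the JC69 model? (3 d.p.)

d = −(3/4) ln(1 − 4p/3) = −0.75 ln(1 − 0.144133) = −0.75 ln(0.855867)
  = −0.75 × (-0.155640) = 0.116730 substitutions/site.

0.117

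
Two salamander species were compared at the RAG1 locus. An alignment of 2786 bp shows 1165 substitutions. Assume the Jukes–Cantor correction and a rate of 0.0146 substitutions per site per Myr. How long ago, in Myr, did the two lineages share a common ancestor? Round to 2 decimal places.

p = 1165/2786 ≈ 0.418162.
d = −(3/4) ln(1 − 4p/3) = −0.75 ln(1 − 0.557549) = −0.75 ln(0.442451)
  = −0.75 × (-0.815426) = 0.611570 substitutions/site.
Under a molecular clock d = 2μt, so t = d/(2μ) = 0.611570 / (2 × 0.0146) = 20.94 Myr.

20.94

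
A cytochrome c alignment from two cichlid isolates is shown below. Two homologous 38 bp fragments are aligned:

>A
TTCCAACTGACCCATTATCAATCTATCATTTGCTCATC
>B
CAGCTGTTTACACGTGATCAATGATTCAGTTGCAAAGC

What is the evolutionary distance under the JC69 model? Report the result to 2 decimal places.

0.68

The sequences differ at 17 of 38 sites, so p = 17/38 ≈ 0.447368.
d = −(3/4) ln(1 − 4p/3) = −0.75 ln(1 − 0.596491) = −0.75 ln(0.403509)
  = −0.75 × (-0.907556) = 0.680667 substitutions/site.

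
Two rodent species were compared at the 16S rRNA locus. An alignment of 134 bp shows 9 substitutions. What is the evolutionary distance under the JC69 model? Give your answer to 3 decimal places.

0.070

p = 9/134 ≈ 0.067164.
d = −(3/4) ln(1 − 4p/3) = −0.75 ln(1 − 0.089552) = −0.75 ln(0.910448)
  = −0.75 × (-0.093818) = 0.070364 substitutions/site.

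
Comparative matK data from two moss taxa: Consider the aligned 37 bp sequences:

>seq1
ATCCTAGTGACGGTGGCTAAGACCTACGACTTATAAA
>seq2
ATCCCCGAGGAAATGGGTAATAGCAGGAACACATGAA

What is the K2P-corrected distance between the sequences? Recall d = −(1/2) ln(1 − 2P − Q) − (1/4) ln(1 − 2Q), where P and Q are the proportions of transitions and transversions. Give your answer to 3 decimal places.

Of 37 sites, 8 differences are transitions and 9 are transversions, so P = 8/37 ≈ 0.216216 and Q = 9/37 ≈ 0.243243.
Under the Kimura two-parameter model, d = −½ ln(1 − 2P − Q) − ¼ ln(1 − 2Q).
1 − 2P − Q = 0.324325, giving −½ ln(0.324325) = 0.563005.
1 − 2Q = 0.513514, giving −¼ ln(0.513514) = 0.166619.
d = 0.563005 + 0.166619 = 0.729624.

0.730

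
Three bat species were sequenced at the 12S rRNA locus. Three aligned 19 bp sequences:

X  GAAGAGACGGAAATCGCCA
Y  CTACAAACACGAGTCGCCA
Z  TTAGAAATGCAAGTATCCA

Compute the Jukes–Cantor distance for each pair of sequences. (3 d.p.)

d(X,Y) = 0.618, d(X,Z) = 0.618, d(Y,Z) = 0.507

X–Y: 8/19 sites differ → p ≈ 0.421053, d = −0.75 ln(1 − 0.561404) = 0.618132 ≈ 0.618.
X–Z: 8/19 sites differ → p ≈ 0.421053, d = −0.75 ln(1 − 0.561404) = 0.618132 ≈ 0.618.
Y–Z: 7/19 sites differ → p ≈ 0.368421, d = −0.75 ln(1 − 0.491228) = 0.506816 ≈ 0.507.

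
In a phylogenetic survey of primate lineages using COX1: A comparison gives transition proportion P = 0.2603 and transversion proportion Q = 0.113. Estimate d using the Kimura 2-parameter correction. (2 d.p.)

0.57

Under the Kimura two-parameter model, d = −½ ln(1 − 2P − Q) − ¼ ln(1 − 2Q).
1 − 2P − Q = 0.3664, giving −½ ln(0.3664) = 0.502015.
1 − 2Q = 0.774, giving −¼ ln(0.774) = 0.064046.
d = 0.502015 + 0.064046 = 0.566061.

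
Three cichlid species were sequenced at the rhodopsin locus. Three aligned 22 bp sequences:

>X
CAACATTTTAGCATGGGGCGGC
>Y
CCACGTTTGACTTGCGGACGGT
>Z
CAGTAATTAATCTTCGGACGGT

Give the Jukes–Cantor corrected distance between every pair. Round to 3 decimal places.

d(X,Y) = 0.699, d(X,Z) = 0.591, d(Y,Z) = 0.591

X–Y: 10/22 sites differ → p ≈ 0.454545, d = −0.75 ln(1 − 0.60606) = 0.698667 ≈ 0.699.
X–Z: 9/22 sites differ → p ≈ 0.409091, d = −0.75 ln(1 − 0.545455) = 0.591344 ≈ 0.591.
Y–Z: 9/22 sites differ → p ≈ 0.409091, d = −0.75 ln(1 − 0.545455) = 0.591344 ≈ 0.591.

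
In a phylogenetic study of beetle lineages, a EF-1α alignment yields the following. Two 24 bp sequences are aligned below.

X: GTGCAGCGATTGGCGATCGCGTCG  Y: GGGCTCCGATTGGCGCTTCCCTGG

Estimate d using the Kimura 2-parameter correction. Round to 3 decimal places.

Of 24 sites, 1 differences are transitions and 7 are transversions, so P = 1/24 ≈ 0.041667 and Q = 7/24 ≈ 0.291667.
Under the Kimura two-parameter model, d = −½ ln(1 − 2P − Q) − ¼ ln(1 − 2Q).
1 − 2P − Q = 0.624999, giving −½ ln(0.624999) = 0.235003.
1 − 2Q = 0.416666, giving −¼ ln(0.416666) = 0.218868.
d = 0.235003 + 0.218868 = 0.453871.

0.454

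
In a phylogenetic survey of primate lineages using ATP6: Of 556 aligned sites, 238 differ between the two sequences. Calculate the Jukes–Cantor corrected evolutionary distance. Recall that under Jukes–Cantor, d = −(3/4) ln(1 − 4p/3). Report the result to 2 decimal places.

0.63

p = 238/556 ≈ 0.428058.
d = −(3/4) ln(1 − 4p/3) = −0.75 ln(1 − 0.570744) = −0.75 ln(0.429256)
  = −0.75 × (-0.845702) = 0.634277 substitutions/site.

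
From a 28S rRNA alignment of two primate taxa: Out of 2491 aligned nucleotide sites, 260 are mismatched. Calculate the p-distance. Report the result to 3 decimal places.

p = 260/2491 = 0.104375… ≈ 0.104 (to 3 d.p.).

0.104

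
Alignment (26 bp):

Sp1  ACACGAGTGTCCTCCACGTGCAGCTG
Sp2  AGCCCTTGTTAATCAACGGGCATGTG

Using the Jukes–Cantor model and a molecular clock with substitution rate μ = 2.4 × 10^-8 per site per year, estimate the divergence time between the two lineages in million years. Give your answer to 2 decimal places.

17.17

The sequences differ at 13 of 26 sites, so p = 13/26 = 0.5.
d = −(3/4) ln(1 − 4p/3) = −0.75 ln(1 − 0.666667) = −0.75 ln(0.333333)
  = −0.75 × (-1.098613) = 0.823960 substitutions/site.
Under a molecular clock d = 2μt, so t = d/(2μ) = 0.823960 / (2 × 2.4 × 10^-8) = 17.17 million years.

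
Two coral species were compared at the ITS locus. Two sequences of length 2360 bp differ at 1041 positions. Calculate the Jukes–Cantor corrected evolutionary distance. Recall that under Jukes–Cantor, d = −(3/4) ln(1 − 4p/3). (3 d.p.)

p = 1041/2360 ≈ 0.441102.
d = −(3/4) ln(1 − 4p/3) = −0.75 ln(1 − 0.588136) = −0.75 ln(0.411864)
  = −0.75 × (-0.887062) = 0.665297 substitutions/site.

0.665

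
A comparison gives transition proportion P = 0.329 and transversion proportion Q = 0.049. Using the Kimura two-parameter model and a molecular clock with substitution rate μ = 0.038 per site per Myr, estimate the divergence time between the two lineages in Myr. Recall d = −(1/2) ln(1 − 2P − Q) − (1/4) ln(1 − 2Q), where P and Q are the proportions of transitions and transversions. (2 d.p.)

Under the Kimura two-parameter model, d = −½ ln(1 − 2P − Q) − ¼ ln(1 − 2Q).
1 − 2P − Q = 0.293, giving −½ ln(0.293) = 0.613791.
1 − 2Q = 0.902, giving −¼ ln(0.902) = 0.025785.
d = 0.613791 + 0.025785 = 0.639576.
Under a molecular clock d = 2μt, so t = d/(2μ) = 0.639576 / (2 × 0.038) = 8.42 Myr.

8.42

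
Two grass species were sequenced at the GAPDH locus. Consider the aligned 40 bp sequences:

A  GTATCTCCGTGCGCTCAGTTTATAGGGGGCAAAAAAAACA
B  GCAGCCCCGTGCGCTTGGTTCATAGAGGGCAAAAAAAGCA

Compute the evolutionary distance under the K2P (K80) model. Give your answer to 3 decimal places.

Of 40 sites, 7 differences are transitions and 1 are transversions, so P = 7/40 = 0.175 and Q = 1/40 = 0.025.
Under the Kimura two-parameter model, d = −½ ln(1 − 2P − Q) − ¼ ln(1 − 2Q).
1 − 2P − Q = 0.625, giving −½ ln(0.625) = 0.235002.
1 − 2Q = 0.95, giving −¼ ln(0.95) = 0.012823.
d = 0.235002 + 0.012823 = 0.247825.

0.248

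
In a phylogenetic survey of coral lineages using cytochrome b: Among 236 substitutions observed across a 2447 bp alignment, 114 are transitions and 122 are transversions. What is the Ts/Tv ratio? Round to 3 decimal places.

R = 114/122 = 0.934426… ≈ 0.934 (to 3 d.p.).

0.934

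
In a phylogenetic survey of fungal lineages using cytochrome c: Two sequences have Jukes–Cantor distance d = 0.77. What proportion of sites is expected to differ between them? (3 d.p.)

0.481

p = (3/4)(1 − e^(−4d/3)) = 0.75 × (1 − e^(-1.026667)) = 0.75 × (1 − 0.358199) = 0.481351.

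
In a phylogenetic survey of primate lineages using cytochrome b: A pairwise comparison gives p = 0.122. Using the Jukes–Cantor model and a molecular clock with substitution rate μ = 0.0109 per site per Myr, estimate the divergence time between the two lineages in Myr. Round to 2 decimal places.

d = −(3/4) ln(1 − 4p/3) = −0.75 ln(1 − 0.162667) = −0.75 ln(0.837333)
  = −0.75 × (-0.177533) = 0.133150 substitutions/site.
Under a molecular clock d = 2μt, so t = d/(2μ) = 0.133150 / (2 × 0.0109) = 6.11 Myr.

6.11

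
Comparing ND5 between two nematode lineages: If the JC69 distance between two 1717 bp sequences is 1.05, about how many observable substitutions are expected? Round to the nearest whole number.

Invert JC69: p = (3/4)(1 − e^(−4d/3)) = 0.75 × (1 − e^(-1.4)) = 0.75 × (1 − 0.246597) = 0.565052.
Expected differing sites = pL ≈ 0.565052 × 1717 = 970.194284 ≈ 970.

970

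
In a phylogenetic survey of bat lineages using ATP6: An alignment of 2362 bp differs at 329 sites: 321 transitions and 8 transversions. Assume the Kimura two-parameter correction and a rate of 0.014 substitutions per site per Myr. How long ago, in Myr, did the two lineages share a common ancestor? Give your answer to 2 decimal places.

P = 321/2362 ≈ 0.135902 and Q = 8/2362 ≈ 0.003387.
Under the Kimura two-parameter model, d = −½ ln(1 − 2P − Q) − ¼ ln(1 − 2Q).
1 − 2P − Q = 0.724809, giving −½ ln(0.724809) = 0.160924.
1 − 2Q = 0.993226, giving −¼ ln(0.993226) = 0.001699.
d = 0.160924 + 0.001699 = 0.162623.
Under a molecular clock d = 2μt, so t = d/(2μ) = 0.162623 / (2 × 0.014) = 5.81 Myr.

5.81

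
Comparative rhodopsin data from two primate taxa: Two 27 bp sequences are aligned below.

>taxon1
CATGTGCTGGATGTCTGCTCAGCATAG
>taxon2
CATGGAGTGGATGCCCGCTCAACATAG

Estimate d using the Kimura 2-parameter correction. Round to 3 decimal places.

Of 27 sites, 4 differences are transitions and 2 are transversions, so P = 4/27 ≈ 0.148148 and Q = 2/27 ≈ 0.074074.
Under the Kimura two-parameter model, d = −½ ln(1 − 2P − Q) − ¼ ln(1 − 2Q).
1 − 2P − Q = 0.62963, giving −½ ln(0.62963) = 0.231311.
1 − 2Q = 0.851852, giving −¼ ln(0.851852) = 0.040086.
d = 0.231311 + 0.040086 = 0.271397.

0.271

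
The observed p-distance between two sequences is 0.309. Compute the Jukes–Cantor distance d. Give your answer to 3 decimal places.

d = −(3/4) ln(1 − 4p/3) = −0.75 ln(1 − 0.412) = −0.75 ln(0.588)
  = −0.75 × (-0.531028) = 0.398271 substitutions/site.

0.398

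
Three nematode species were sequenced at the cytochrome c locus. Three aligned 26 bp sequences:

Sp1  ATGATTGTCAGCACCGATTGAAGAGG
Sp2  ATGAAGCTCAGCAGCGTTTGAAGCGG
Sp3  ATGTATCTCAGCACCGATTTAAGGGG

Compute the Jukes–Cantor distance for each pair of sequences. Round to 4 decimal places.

Sp1–Sp2: 6/26 sites differ → p ≈ 0.230769, d = −0.75 ln(1 − 0.307692) = 0.275793 ≈ 0.2758.
Sp1–Sp3: 5/26 sites differ → p ≈ 0.192308, d = −0.75 ln(1 − 0.256411) = 0.222200 ≈ 0.2222.
Sp2–Sp3: 6/26 sites differ → p ≈ 0.230769, d = −0.75 ln(1 − 0.307692) = 0.275793 ≈ 0.2758.

d(Sp1,Sp2) = 0.2758, d(Sp1,Sp3) = 0.2222, d(Sp2,Sp3) = 0.2758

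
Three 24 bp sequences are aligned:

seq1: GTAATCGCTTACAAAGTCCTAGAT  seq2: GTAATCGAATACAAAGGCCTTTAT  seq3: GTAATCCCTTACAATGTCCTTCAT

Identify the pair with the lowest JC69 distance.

seq1 and seq3

seq1–seq2: 5/24 differ, p = 0.208, d = 0.244.
seq1–seq3: 4/24 differ, p = 0.167, d = 0.188.
seq2–seq3: 6/24 differ, p = 0.250, d = 0.304.
The smallest distance is between seq1 and seq3.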